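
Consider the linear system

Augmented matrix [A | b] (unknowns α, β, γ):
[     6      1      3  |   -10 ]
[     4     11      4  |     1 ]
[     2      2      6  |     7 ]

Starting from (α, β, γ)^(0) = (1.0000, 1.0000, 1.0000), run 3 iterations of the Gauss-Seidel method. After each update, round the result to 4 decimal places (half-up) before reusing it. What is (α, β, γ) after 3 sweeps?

(-2.6898, 0.3750, 1.9383)

Iteration 1:
  α = (-10 - (1)·1.0000 - (3)·1.0000) / (6) = -2.3333
  β = (1 - (4)·-2.3333 - (4)·1.0000) / (11) = 0.5757
  γ = (7 - (2)·-2.3333 - (2)·0.5757) / (6) = 1.7525
Iteration 2:
  α = (-10 - (1)·0.5757 - (3)·1.7525) / (6) = -2.6389
  β = (1 - (4)·-2.6389 - (4)·1.7525) / (11) = 0.4132
  γ = (7 - (2)·-2.6389 - (2)·0.4132) / (6) = 1.9086
Iteration 3:
  α = (-10 - (1)·0.4132 - (3)·1.9086) / (6) = -2.6898
  β = (1 - (4)·-2.6898 - (4)·1.9086) / (11) = 0.3750
  γ = (7 - (2)·-2.6898 - (2)·0.3750) / (6) = 1.9383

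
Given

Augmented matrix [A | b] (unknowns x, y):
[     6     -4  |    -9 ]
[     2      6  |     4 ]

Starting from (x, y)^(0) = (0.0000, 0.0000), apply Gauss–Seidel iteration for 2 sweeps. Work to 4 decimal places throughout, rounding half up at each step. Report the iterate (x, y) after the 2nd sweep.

Iteration 1:
  x = (-9 - (-4)·0.0000) / (6) = -1.5000
  y = (4 - (2)·-1.5000) / (6) = 1.1667
Iteration 2:
  x = (-9 - (-4)·1.1667) / (6) = -0.7222
  y = (4 - (2)·-0.7222) / (6) = 0.9074

(-0.7222, 0.9074)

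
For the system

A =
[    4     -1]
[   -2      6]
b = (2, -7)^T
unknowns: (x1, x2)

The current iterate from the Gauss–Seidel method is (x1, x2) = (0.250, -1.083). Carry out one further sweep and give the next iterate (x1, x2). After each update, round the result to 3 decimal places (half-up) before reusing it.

One sweep:
  x1 = (2 - (-1)·-1.083) / (4) = 0.229
  x2 = (-7 - (-2)·0.229) / (6) = -1.090

(0.229, -1.090)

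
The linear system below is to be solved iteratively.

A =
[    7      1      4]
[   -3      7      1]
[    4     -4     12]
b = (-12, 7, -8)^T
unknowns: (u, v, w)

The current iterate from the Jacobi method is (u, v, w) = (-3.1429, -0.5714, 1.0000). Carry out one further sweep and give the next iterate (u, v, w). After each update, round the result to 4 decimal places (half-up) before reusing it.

One sweep:
  u = (-12 - (1)·-0.5714 - (4)·1.0000) / (7) = -2.2041
  v = (7 - (-3)·-3.1429 - (1)·1.0000) / (7) = -0.4898
  w = (-8 - (4)·-3.1429 - (-4)·-0.5714) / (12) = 0.1905

(-2.2041, -0.4898, 0.1905)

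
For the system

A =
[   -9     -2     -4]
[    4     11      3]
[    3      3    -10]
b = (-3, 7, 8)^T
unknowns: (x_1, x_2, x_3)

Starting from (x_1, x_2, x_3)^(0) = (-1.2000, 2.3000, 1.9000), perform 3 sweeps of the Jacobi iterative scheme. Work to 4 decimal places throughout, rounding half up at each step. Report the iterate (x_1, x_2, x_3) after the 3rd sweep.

(0.4987, 0.7404, -0.3334)

Iteration 1:
  x_1 = (-3 - (-2)·2.3000 - (-4)·1.9000) / (-9) = -1.0222
  x_2 = (7 - (4)·-1.2000 - (3)·1.9000) / (11) = 0.5545
  x_3 = (8 - (3)·-1.2000 - (3)·2.3000) / (-10) = -0.4700
Iteration 2:
  x_1 = (-3 - (-2)·0.5545 - (-4)·-0.4700) / (-9) = 0.4190
  x_2 = (7 - (4)·-1.0222 - (3)·-0.4700) / (11) = 1.1363
  x_3 = (8 - (3)·-1.0222 - (3)·0.5545) / (-10) = -0.9403
Iteration 3:
  x_1 = (-3 - (-2)·1.1363 - (-4)·-0.9403) / (-9) = 0.4987
  x_2 = (7 - (4)·0.4190 - (3)·-0.9403) / (11) = 0.7404
  x_3 = (8 - (3)·0.4190 - (3)·1.1363) / (-10) = -0.3334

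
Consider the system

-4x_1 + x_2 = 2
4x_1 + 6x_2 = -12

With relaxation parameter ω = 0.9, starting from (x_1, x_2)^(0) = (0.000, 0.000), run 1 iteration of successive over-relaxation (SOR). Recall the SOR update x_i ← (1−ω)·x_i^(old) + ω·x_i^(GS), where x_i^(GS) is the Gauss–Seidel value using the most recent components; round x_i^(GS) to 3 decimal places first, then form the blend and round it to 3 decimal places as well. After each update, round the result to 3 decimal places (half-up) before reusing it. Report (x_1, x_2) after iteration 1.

(-0.450, -1.530)

Iteration 1:
  x_1: GS value = (2 - (1)·0.000) / (-4) = -0.500;  x_1 ← (1−ω)·0.000 + ω·-0.500 = -0.450
  x_2: GS value = (-12 - (4)·-0.450) / (6) = -1.700;  x_2 ← (1−ω)·0.000 + ω·-1.700 = -1.530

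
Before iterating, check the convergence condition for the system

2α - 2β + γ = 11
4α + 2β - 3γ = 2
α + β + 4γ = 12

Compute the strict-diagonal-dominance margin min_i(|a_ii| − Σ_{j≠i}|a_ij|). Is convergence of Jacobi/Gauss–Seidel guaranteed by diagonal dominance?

row 1: |2| − (2+1) = -1
row 2: |2| − (4+3) = -5
row 3: |4| − (1+1) = 2
minimum over rows = -5 → not strictly diagonally dominant

-5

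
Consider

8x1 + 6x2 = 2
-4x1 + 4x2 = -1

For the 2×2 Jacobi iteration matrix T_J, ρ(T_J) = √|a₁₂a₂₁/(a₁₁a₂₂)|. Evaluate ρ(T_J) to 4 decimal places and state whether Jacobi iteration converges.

0.8660

a₁₂a₂₁/(a₁₁a₂₂) = (6)·(-4) / ((8)·(4)) = -0.750000
ρ = √|-0.750000| = √0.750000 = 0.8660
ρ < 1, so Jacobi converges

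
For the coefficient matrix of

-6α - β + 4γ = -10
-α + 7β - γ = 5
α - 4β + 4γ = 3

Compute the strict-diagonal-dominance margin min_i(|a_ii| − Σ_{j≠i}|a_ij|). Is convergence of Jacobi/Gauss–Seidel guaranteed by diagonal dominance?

-1

row 1: |-6| − (1+4) = 1
row 2: |7| − (1+1) = 5
row 3: |4| − (1+4) = -1
minimum over rows = -1 → not strictly diagonally dominant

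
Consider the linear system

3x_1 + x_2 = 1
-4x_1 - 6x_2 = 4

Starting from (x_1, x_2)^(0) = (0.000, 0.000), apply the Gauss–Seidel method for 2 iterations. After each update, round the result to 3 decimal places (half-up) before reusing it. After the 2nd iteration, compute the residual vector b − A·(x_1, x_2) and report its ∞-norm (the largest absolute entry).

0.197

Iteration 1:
  x_1 = (1 - (1)·0.000) / (3) = 0.333
  x_2 = (4 - (-4)·0.333) / (-6) = -0.889
Iteration 2:
  x_1 = (1 - (1)·-0.889) / (3) = 0.630
  x_2 = (4 - (-4)·0.630) / (-6) = -1.087
Residual b − A·x = (0.197, -0.002); ∞-norm = 0.197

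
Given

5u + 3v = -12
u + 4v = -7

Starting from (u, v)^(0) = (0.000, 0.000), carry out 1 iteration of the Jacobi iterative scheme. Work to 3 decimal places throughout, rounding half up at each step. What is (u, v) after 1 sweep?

(-2.400, -1.750)

Iteration 1:
  u = (-12 - (3)·0.000) / (5) = -2.400
  v = (-7 - (1)·0.000) / (4) = -1.750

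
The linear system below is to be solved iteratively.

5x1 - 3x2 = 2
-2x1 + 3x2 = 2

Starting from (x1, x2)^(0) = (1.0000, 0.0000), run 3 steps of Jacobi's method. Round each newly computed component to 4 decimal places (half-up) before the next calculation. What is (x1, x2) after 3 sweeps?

(0.9600, 1.4667)

Iteration 1:
  x1 = (2 - (-3)·0.0000) / (5) = 0.4000
  x2 = (2 - (-2)·1.0000) / (3) = 1.3333
Iteration 2:
  x1 = (2 - (-3)·1.3333) / (5) = 1.2000
  x2 = (2 - (-2)·0.4000) / (3) = 0.9333
Iteration 3:
  x1 = (2 - (-3)·0.9333) / (5) = 0.9600
  x2 = (2 - (-2)·1.2000) / (3) = 1.4667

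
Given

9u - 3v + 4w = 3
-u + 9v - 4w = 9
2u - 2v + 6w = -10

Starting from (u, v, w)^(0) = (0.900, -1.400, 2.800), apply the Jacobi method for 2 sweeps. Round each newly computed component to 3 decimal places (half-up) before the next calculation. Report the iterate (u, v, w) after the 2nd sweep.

Iteration 1:
  u = (3 - (-3)·-1.400 - (4)·2.800) / (9) = -1.378
  v = (9 - (-1)·0.900 - (-4)·2.800) / (9) = 2.344
  w = (-10 - (2)·0.900 - (-2)·-1.400) / (6) = -2.433
Iteration 2:
  u = (3 - (-3)·2.344 - (4)·-2.433) / (9) = 2.196
  v = (9 - (-1)·-1.378 - (-4)·-2.433) / (9) = -0.234
  w = (-10 - (2)·-1.378 - (-2)·2.344) / (6) = -0.426

(2.196, -0.234, -0.426)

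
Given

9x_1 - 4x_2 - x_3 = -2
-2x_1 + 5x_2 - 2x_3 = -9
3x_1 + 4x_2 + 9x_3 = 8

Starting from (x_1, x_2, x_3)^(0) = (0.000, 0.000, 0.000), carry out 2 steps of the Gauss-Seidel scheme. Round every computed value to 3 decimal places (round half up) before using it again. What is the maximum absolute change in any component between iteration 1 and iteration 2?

Iteration 1:
  x_1 = (-2 - (-4)·0.000 - (-1)·0.000) / (9) = -0.222
  x_2 = (-9 - (-2)·-0.222 - (-2)·0.000) / (5) = -1.889
  x_3 = (8 - (3)·-0.222 - (4)·-1.889) / (9) = 1.802
Iteration 2:
  x_1 = (-2 - (-4)·-1.889 - (-1)·1.802) / (9) = -0.862
  x_2 = (-9 - (-2)·-0.862 - (-2)·1.802) / (5) = -1.424
  x_3 = (8 - (3)·-0.862 - (4)·-1.424) / (9) = 1.809
Change: (-0.640, 0.465, 0.007) → max |·| = 0.640

0.640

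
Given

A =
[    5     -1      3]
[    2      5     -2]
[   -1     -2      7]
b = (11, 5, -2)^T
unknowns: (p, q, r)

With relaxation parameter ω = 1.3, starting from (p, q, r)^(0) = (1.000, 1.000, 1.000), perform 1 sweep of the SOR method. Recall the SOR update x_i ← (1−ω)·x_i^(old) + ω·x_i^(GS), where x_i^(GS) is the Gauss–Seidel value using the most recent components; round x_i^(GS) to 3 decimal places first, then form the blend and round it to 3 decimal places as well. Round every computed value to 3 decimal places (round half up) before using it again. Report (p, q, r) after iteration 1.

Iteration 1:
  p: GS value = (11 - (-1)·1.000 - (3)·1.000) / (5) = 1.800;  p ← (1−ω)·1.000 + ω·1.800 = 2.040
  q: GS value = (5 - (2)·2.040 - (-2)·1.000) / (5) = 0.584;  q ← (1−ω)·1.000 + ω·0.584 = 0.459
  r: GS value = (-2 - (-1)·2.040 - (-2)·0.459) / (7) = 0.137;  r ← (1−ω)·1.000 + ω·0.137 = -0.122

(2.040, 0.459, -0.122)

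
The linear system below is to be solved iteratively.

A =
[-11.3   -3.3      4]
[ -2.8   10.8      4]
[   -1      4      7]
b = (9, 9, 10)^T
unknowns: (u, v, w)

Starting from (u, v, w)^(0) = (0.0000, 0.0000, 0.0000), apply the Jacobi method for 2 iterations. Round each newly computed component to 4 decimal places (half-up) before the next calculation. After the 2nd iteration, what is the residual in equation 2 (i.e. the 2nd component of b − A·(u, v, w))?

3.0950

Iteration 1:
  u = (9 - (-3.3)·0.0000 - (4)·0.0000) / (-11.3) = -0.7965
  v = (9 - (-2.8)·0.0000 - (4)·0.0000) / (10.8) = 0.8333
  w = (10 - (-1)·0.0000 - (4)·0.0000) / (7) = 1.4286
Iteration 2:
  u = (9 - (-3.3)·0.8333 - (4)·1.4286) / (-11.3) = -0.5341
  v = (9 - (-2.8)·-0.7965 - (4)·1.4286) / (10.8) = 0.0977
  w = (10 - (-1)·-0.7965 - (4)·0.8333) / (7) = 0.8386
Residual b − A·x = (-0.0673, 3.0950, 3.2049)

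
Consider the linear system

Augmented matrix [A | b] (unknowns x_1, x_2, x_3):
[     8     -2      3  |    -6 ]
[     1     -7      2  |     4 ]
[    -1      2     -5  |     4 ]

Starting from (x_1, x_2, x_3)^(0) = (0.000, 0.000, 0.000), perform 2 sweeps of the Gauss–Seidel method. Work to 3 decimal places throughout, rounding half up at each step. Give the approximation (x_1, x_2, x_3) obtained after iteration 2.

(-0.574, -0.917, -1.052)

Iteration 1:
  x_1 = (-6 - (-2)·0.000 - (3)·0.000) / (8) = -0.750
  x_2 = (4 - (1)·-0.750 - (2)·0.000) / (-7) = -0.679
  x_3 = (4 - (-1)·-0.750 - (2)·-0.679) / (-5) = -0.922
Iteration 2:
  x_1 = (-6 - (-2)·-0.679 - (3)·-0.922) / (8) = -0.574
  x_2 = (4 - (1)·-0.574 - (2)·-0.922) / (-7) = -0.917
  x_3 = (4 - (-1)·-0.574 - (2)·-0.917) / (-5) = -1.052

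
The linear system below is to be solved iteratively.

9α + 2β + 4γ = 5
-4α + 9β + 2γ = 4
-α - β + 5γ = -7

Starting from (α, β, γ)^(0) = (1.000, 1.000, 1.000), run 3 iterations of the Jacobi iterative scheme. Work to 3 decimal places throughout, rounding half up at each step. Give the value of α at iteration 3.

0.991

Iteration 1:
  α = (5 - (2)·1.000 - (4)·1.000) / (9) = -0.111
  β = (4 - (-4)·1.000 - (2)·1.000) / (9) = 0.667
  γ = (-7 - (-1)·1.000 - (-1)·1.000) / (5) = -1.000
Iteration 2:
  α = (5 - (2)·0.667 - (4)·-1.000) / (9) = 0.852
  β = (4 - (-4)·-0.111 - (2)·-1.000) / (9) = 0.617
  γ = (-7 - (-1)·-0.111 - (-1)·0.667) / (5) = -1.289
Iteration 3:
  α = (5 - (2)·0.617 - (4)·-1.289) / (9) = 0.991
  β = (4 - (-4)·0.852 - (2)·-1.289) / (9) = 1.110
  γ = (-7 - (-1)·0.852 - (-1)·0.617) / (5) = -1.106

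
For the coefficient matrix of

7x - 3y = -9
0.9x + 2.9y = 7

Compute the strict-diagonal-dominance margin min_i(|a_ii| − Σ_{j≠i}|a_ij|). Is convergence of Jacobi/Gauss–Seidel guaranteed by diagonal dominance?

2

row 1: |7| − (3) = 4
row 2: |2.9| − (0.9) = 2
minimum over rows = 2 → strictly diagonally dominant (convergence guaranteed)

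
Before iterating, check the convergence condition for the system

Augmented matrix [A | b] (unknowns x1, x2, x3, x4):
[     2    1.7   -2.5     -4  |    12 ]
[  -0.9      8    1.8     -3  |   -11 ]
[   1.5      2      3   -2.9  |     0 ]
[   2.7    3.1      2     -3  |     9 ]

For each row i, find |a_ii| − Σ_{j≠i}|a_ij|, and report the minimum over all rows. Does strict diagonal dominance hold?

-6.2

row 1: |2| − (1.7+2.5+4) = -6.2
row 2: |8| − (0.9+1.8+3) = 2.3
row 3: |3| − (1.5+2+2.9) = -3.4
row 4: |-3| − (2.7+3.1+2) = -4.8
minimum over rows = -6.2 → not strictly diagonally dominant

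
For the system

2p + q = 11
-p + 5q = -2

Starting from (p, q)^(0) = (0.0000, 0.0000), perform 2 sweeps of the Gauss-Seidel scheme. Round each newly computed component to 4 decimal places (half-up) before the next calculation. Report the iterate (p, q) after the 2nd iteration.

Iteration 1:
  p = (11 - (1)·0.0000) / (2) = 5.5000
  q = (-2 - (-1)·5.5000) / (5) = 0.7000
Iteration 2:
  p = (11 - (1)·0.7000) / (2) = 5.1500
  q = (-2 - (-1)·5.1500) / (5) = 0.6300

(5.1500, 0.6300)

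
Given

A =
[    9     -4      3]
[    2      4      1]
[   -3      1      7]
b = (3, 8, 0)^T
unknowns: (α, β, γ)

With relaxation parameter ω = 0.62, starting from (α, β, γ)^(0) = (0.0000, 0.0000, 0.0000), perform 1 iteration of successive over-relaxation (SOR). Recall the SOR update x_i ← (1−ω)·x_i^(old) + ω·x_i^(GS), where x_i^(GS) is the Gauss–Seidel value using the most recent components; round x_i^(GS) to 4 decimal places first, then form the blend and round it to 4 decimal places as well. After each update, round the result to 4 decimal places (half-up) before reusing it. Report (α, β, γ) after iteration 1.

(0.2066, 1.1760, -0.0493)

Iteration 1:
  α: GS value = (3 - (-4)·0.0000 - (3)·0.0000) / (9) = 0.3333;  α ← (1−ω)·0.0000 + ω·0.3333 = 0.2066
  β: GS value = (8 - (2)·0.2066 - (1)·0.0000) / (4) = 1.8967;  β ← (1−ω)·0.0000 + ω·1.8967 = 1.1760
  γ: GS value = (0 - (-3)·0.2066 - (1)·1.1760) / (7) = -0.0795;  γ ← (1−ω)·0.0000 + ω·-0.0795 = -0.0493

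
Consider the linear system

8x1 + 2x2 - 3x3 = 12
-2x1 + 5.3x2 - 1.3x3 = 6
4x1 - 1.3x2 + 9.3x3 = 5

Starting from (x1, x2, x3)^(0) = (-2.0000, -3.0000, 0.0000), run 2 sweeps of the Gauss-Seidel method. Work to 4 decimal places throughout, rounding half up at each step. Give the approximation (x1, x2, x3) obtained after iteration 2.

(0.9473, 1.4520, 0.3332)

Iteration 1:
  x1 = (12 - (2)·-3.0000 - (-3)·0.0000) / (8) = 2.2500
  x2 = (6 - (-2)·2.2500 - (-1.3)·0.0000) / (5.3) = 1.9811
  x3 = (5 - (4)·2.2500 - (-1.3)·1.9811) / (9.3) = -0.1532
Iteration 2:
  x1 = (12 - (2)·1.9811 - (-3)·-0.1532) / (8) = 0.9473
  x2 = (6 - (-2)·0.9473 - (-1.3)·-0.1532) / (5.3) = 1.4520
  x3 = (5 - (4)·0.9473 - (-1.3)·1.4520) / (9.3) = 0.3332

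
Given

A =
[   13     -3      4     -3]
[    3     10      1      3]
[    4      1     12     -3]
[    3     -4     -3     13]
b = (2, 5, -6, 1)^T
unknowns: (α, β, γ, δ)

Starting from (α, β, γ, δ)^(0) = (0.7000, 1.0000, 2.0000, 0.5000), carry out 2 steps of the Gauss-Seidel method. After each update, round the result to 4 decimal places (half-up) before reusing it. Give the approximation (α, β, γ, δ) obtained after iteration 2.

Iteration 1:
  α = (2 - (-3)·1.0000 - (4)·2.0000 - (-3)·0.5000) / (13) = -0.1154
  β = (5 - (3)·-0.1154 - (1)·2.0000 - (3)·0.5000) / (10) = 0.1846
  γ = (-6 - (4)·-0.1154 - (1)·0.1846 - (-3)·0.5000) / (12) = -0.3519
  δ = (1 - (3)·-0.1154 - (-4)·0.1846 - (-3)·-0.3519) / (13) = 0.0791
Iteration 2:
  α = (2 - (-3)·0.1846 - (4)·-0.3519 - (-3)·0.0791) / (13) = 0.3230
  β = (5 - (3)·0.3230 - (1)·-0.3519 - (3)·0.0791) / (10) = 0.4146
  γ = (-6 - (4)·0.3230 - (1)·0.4146 - (-3)·0.0791) / (12) = -0.6224
  δ = (1 - (3)·0.3230 - (-4)·0.4146 - (-3)·-0.6224) / (13) = -0.0137

(0.3230, 0.4146, -0.6224, -0.0137)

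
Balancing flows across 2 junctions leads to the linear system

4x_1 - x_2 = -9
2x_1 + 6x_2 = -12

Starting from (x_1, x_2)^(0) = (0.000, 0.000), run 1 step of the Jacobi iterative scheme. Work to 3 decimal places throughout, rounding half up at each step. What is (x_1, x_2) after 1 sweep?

Iteration 1:
  x_1 = (-9 - (-1)·0.000) / (4) = -2.250
  x_2 = (-12 - (2)·0.000) / (6) = -2.000

(-2.250, -2.000)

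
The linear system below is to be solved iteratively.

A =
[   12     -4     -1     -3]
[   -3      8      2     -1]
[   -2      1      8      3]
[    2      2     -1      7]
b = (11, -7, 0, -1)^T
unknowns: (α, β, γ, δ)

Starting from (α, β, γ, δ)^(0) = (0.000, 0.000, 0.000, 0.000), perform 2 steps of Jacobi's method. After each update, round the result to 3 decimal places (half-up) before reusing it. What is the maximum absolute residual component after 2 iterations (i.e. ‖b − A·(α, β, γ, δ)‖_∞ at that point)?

1.780

Iteration 1:
  α = (11 - (-4)·0.000 - (-1)·0.000 - (-3)·0.000) / (12) = 0.917
  β = (-7 - (-3)·0.000 - (2)·0.000 - (-1)·0.000) / (8) = -0.875
  γ = (0 - (-2)·0.000 - (1)·0.000 - (3)·0.000) / (8) = 0.000
  δ = (-1 - (2)·0.000 - (2)·0.000 - (-1)·0.000) / (7) = -0.143
Iteration 2:
  α = (11 - (-4)·-0.875 - (-1)·0.000 - (-3)·-0.143) / (12) = 0.589
  β = (-7 - (-3)·0.917 - (2)·0.000 - (-1)·-0.143) / (8) = -0.549
  γ = (0 - (-2)·0.917 - (1)·-0.875 - (3)·-0.143) / (8) = 0.392
  δ = (-1 - (2)·0.917 - (2)·-0.875 - (-1)·0.000) / (7) = -0.155
Residual b − A·x = (1.663, -1.780, -0.944, 0.397); ∞-norm = 1.780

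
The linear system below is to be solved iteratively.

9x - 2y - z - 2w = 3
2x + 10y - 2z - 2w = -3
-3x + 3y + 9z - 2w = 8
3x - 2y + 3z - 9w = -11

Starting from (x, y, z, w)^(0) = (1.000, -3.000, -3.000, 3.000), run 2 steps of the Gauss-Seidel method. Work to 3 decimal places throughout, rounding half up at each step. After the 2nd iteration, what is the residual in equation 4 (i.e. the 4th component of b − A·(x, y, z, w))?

Iteration 1:
  x = (3 - (-2)·-3.000 - (-1)·-3.000 - (-2)·3.000) / (9) = 0.000
  y = (-3 - (2)·0.000 - (-2)·-3.000 - (-2)·3.000) / (10) = -0.300
  z = (8 - (-3)·0.000 - (3)·-0.300 - (-2)·3.000) / (9) = 1.656
  w = (-11 - (3)·0.000 - (-2)·-0.300 - (3)·1.656) / (-9) = 1.841
Iteration 2:
  x = (3 - (-2)·-0.300 - (-1)·1.656 - (-2)·1.841) / (9) = 0.860
  y = (-3 - (2)·0.860 - (-2)·1.656 - (-2)·1.841) / (10) = 0.227
  z = (8 - (-3)·0.860 - (3)·0.227 - (-2)·1.841) / (9) = 1.509
  w = (-11 - (3)·0.860 - (-2)·0.227 - (3)·1.509) / (-9) = 1.961
Residual b − A·x = (1.145, -0.050, 0.240, -0.004)

-0.004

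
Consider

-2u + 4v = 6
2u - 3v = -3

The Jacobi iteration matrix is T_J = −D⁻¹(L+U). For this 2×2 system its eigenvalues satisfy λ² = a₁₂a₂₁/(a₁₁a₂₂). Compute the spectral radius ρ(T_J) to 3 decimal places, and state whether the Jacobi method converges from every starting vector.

1.155

a₁₂a₂₁/(a₁₁a₂₂) = (4)·(2) / ((-2)·(-3)) = 1.333333
ρ = √|1.333333| = √1.333333 = 1.155
ρ > 1, so Jacobi diverges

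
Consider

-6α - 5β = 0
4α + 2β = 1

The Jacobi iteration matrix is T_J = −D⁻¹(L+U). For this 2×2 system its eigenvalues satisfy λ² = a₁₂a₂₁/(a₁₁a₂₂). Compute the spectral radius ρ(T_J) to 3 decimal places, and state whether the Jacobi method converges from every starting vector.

1.291

a₁₂a₂₁/(a₁₁a₂₂) = (-5)·(4) / ((-6)·(2)) = 1.666667
ρ = √|1.666667| = √1.666667 = 1.291
ρ > 1, so Jacobi diverges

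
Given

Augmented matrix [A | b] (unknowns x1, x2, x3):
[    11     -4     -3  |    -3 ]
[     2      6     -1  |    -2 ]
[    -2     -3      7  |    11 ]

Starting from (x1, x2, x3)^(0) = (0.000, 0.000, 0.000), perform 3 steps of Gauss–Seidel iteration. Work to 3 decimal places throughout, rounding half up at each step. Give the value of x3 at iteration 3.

1.553

Iteration 1:
  x1 = (-3 - (-4)·0.000 - (-3)·0.000) / (11) = -0.273
  x2 = (-2 - (2)·-0.273 - (-1)·0.000) / (6) = -0.242
  x3 = (11 - (-2)·-0.273 - (-3)·-0.242) / (7) = 1.390
Iteration 2:
  x1 = (-3 - (-4)·-0.242 - (-3)·1.390) / (11) = 0.018
  x2 = (-2 - (2)·0.018 - (-1)·1.390) / (6) = -0.108
  x3 = (11 - (-2)·0.018 - (-3)·-0.108) / (7) = 1.530
Iteration 3:
  x1 = (-3 - (-4)·-0.108 - (-3)·1.530) / (11) = 0.105
  x2 = (-2 - (2)·0.105 - (-1)·1.530) / (6) = -0.113
  x3 = (11 - (-2)·0.105 - (-3)·-0.113) / (7) = 1.553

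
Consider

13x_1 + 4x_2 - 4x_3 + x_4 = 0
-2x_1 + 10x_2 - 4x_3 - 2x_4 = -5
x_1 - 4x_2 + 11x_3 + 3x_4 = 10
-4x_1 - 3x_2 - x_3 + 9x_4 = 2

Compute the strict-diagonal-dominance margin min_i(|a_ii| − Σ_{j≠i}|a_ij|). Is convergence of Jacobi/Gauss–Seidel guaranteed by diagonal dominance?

1

row 1: |13| − (4+4+1) = 4
row 2: |10| − (2+4+2) = 2
row 3: |11| − (1+4+3) = 3
row 4: |9| − (4+3+1) = 1
minimum over rows = 1 → strictly diagonally dominant (convergence guaranteed)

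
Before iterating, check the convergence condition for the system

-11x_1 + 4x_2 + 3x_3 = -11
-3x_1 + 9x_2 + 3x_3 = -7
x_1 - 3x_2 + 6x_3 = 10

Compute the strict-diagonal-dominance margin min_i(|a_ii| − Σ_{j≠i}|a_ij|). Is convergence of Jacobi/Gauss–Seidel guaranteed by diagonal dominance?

row 1: |-11| − (4+3) = 4
row 2: |9| − (3+3) = 3
row 3: |6| − (1+3) = 2
minimum over rows = 2 → strictly diagonally dominant (convergence guaranteed)

2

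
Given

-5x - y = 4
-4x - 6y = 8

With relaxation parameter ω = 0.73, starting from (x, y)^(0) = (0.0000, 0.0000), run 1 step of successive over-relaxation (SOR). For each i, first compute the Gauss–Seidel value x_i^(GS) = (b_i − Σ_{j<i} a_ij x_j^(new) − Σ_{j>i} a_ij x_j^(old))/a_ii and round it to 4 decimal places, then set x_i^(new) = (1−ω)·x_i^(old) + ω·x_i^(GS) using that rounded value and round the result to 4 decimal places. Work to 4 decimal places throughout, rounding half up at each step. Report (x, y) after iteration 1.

Iteration 1:
  x: GS value = (4 - (-1)·0.0000) / (-5) = -0.8000;  x ← (1−ω)·0.0000 + ω·-0.8000 = -0.5840
  y: GS value = (8 - (-4)·-0.5840) / (-6) = -0.9440;  y ← (1−ω)·0.0000 + ω·-0.9440 = -0.6891

(-0.5840, -0.6891)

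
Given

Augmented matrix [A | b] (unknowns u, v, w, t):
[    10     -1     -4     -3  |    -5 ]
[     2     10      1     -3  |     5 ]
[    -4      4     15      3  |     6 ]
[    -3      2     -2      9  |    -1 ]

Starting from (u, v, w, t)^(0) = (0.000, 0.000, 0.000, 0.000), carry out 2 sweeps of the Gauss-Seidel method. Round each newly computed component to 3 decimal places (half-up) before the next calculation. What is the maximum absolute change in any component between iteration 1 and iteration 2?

Iteration 1:
  u = (-5 - (-1)·0.000 - (-4)·0.000 - (-3)·0.000) / (10) = -0.500
  v = (5 - (2)·-0.500 - (1)·0.000 - (-3)·0.000) / (10) = 0.600
  w = (6 - (-4)·-0.500 - (4)·0.600 - (3)·0.000) / (15) = 0.107
  t = (-1 - (-3)·-0.500 - (2)·0.600 - (-2)·0.107) / (9) = -0.387
Iteration 2:
  u = (-5 - (-1)·0.600 - (-4)·0.107 - (-3)·-0.387) / (10) = -0.513
  v = (5 - (2)·-0.513 - (1)·0.107 - (-3)·-0.387) / (10) = 0.476
  w = (6 - (-4)·-0.513 - (4)·0.476 - (3)·-0.387) / (15) = 0.214
  t = (-1 - (-3)·-0.513 - (2)·0.476 - (-2)·0.214) / (9) = -0.340
Change: (-0.013, -0.124, 0.107, 0.047) → max |·| = 0.124

0.124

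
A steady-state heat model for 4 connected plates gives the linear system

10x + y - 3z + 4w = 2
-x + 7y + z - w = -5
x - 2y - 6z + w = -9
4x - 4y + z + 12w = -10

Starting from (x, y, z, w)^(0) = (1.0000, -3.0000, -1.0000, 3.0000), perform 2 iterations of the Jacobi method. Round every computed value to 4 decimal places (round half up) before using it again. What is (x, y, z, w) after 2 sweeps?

Iteration 1:
  x = (2 - (1)·-3.0000 - (-3)·-1.0000 - (4)·3.0000) / (10) = -1.0000
  y = (-5 - (-1)·1.0000 - (1)·-1.0000 - (-1)·3.0000) / (7) = 0.0000
  z = (-9 - (1)·1.0000 - (-2)·-3.0000 - (1)·3.0000) / (-6) = 3.1667
  w = (-10 - (4)·1.0000 - (-4)·-3.0000 - (1)·-1.0000) / (12) = -2.0833
Iteration 2:
  x = (2 - (1)·0.0000 - (-3)·3.1667 - (4)·-2.0833) / (10) = 1.9833
  y = (-5 - (-1)·-1.0000 - (1)·3.1667 - (-1)·-2.0833) / (7) = -1.6071
  z = (-9 - (1)·-1.0000 - (-2)·0.0000 - (1)·-2.0833) / (-6) = 0.9861
  w = (-10 - (4)·-1.0000 - (-4)·0.0000 - (1)·3.1667) / (12) = -0.7639

(1.9833, -1.6071, 0.9861, -0.7639)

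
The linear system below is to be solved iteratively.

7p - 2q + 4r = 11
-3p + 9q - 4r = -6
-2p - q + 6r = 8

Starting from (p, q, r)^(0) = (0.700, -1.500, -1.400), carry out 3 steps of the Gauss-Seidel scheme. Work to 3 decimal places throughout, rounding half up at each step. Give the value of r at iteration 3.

Iteration 1:
  p = (11 - (-2)·-1.500 - (4)·-1.400) / (7) = 1.943
  q = (-6 - (-3)·1.943 - (-4)·-1.400) / (9) = -0.641
  r = (8 - (-2)·1.943 - (-1)·-0.641) / (6) = 1.874
Iteration 2:
  p = (11 - (-2)·-0.641 - (4)·1.874) / (7) = 0.317
  q = (-6 - (-3)·0.317 - (-4)·1.874) / (9) = 0.272
  r = (8 - (-2)·0.317 - (-1)·0.272) / (6) = 1.484
Iteration 3:
  p = (11 - (-2)·0.272 - (4)·1.484) / (7) = 0.801
  q = (-6 - (-3)·0.801 - (-4)·1.484) / (9) = 0.260
  r = (8 - (-2)·0.801 - (-1)·0.260) / (6) = 1.644

1.644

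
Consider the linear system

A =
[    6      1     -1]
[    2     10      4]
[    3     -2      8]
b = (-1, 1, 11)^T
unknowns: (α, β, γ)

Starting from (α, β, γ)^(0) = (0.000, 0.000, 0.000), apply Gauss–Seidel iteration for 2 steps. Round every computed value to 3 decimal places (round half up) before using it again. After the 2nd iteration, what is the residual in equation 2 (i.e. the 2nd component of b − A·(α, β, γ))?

Iteration 1:
  α = (-1 - (1)·0.000 - (-1)·0.000) / (6) = -0.167
  β = (1 - (2)·-0.167 - (4)·0.000) / (10) = 0.133
  γ = (11 - (3)·-0.167 - (-2)·0.133) / (8) = 1.471
Iteration 2:
  α = (-1 - (1)·0.133 - (-1)·1.471) / (6) = 0.056
  β = (1 - (2)·0.056 - (4)·1.471) / (10) = -0.500
  γ = (11 - (3)·0.056 - (-2)·-0.500) / (8) = 1.229
Residual b − A·x = (0.393, 0.972, 0.000)

0.972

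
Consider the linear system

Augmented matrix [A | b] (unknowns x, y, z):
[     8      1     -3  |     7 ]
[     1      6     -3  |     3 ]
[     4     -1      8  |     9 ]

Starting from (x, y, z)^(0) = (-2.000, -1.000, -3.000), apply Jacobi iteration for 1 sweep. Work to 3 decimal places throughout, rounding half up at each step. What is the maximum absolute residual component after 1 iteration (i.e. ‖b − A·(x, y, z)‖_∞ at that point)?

14.667

Iteration 1:
  x = (7 - (1)·-1.000 - (-3)·-3.000) / (8) = -0.125
  y = (3 - (1)·-2.000 - (-3)·-3.000) / (6) = -0.667
  z = (9 - (4)·-2.000 - (-1)·-1.000) / (8) = 2.000
Residual b − A·x = (14.667, 13.127, -7.167); ∞-norm = 14.667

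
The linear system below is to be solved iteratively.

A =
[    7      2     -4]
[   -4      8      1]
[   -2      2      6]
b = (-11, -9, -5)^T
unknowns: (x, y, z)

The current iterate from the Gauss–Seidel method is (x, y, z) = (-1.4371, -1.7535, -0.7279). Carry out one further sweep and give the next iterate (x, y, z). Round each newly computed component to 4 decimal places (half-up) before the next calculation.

(-1.4864, -1.7772, -0.7364)

One sweep:
  x = (-11 - (2)·-1.7535 - (-4)·-0.7279) / (7) = -1.4864
  y = (-9 - (-4)·-1.4864 - (1)·-0.7279) / (8) = -1.7772
  z = (-5 - (-2)·-1.4864 - (2)·-1.7772) / (6) = -0.7364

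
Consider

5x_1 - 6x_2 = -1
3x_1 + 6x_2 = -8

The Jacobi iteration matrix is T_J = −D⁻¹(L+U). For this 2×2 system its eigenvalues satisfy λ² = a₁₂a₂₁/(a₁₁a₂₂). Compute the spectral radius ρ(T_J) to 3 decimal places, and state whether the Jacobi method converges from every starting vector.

a₁₂a₂₁/(a₁₁a₂₂) = (-6)·(3) / ((5)·(6)) = -0.600000
ρ = √|-0.600000| = √0.600000 = 0.775
ρ < 1, so Jacobi converges

0.775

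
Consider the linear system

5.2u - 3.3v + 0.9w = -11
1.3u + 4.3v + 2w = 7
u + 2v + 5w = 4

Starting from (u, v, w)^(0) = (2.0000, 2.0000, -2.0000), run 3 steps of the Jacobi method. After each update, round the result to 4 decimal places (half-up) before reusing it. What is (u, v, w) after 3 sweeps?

(-0.8888, 1.8165, 0.1752)

Iteration 1:
  u = (-11 - (-3.3)·2.0000 - (0.9)·-2.0000) / (5.2) = -0.5000
  v = (7 - (1.3)·2.0000 - (2)·-2.0000) / (4.3) = 1.9535
  w = (4 - (1)·2.0000 - (2)·2.0000) / (5) = -0.4000
Iteration 2:
  u = (-11 - (-3.3)·1.9535 - (0.9)·-0.4000) / (5.2) = -0.8064
  v = (7 - (1.3)·-0.5000 - (2)·-0.4000) / (4.3) = 1.9651
  w = (4 - (1)·-0.5000 - (2)·1.9535) / (5) = 0.1186
Iteration 3:
  u = (-11 - (-3.3)·1.9651 - (0.9)·0.1186) / (5.2) = -0.8888
  v = (7 - (1.3)·-0.8064 - (2)·0.1186) / (4.3) = 1.8165
  w = (4 - (1)·-0.8064 - (2)·1.9651) / (5) = 0.1752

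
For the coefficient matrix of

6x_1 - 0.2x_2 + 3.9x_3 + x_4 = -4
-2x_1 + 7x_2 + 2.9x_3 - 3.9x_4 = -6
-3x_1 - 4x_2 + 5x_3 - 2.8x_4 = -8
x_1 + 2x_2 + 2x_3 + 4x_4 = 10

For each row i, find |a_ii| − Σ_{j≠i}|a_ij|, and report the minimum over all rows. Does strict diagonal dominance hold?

-4.8

row 1: |6| − (0.2+3.9+1) = 0.9
row 2: |7| − (2+2.9+3.9) = -1.8
row 3: |5| − (3+4+2.8) = -4.8
row 4: |4| − (1+2+2) = -1
minimum over rows = -4.8 → not strictly diagonally dominant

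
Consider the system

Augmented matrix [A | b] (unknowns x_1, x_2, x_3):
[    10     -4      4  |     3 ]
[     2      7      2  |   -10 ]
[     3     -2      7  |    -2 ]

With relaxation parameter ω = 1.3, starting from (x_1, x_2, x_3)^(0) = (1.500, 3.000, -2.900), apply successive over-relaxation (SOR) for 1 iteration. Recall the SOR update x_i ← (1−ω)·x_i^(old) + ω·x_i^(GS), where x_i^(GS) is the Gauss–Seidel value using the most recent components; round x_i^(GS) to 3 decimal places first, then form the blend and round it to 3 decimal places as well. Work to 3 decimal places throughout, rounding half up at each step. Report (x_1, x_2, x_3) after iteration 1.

(3.008, -2.797, -2.216)

Iteration 1:
  x_1: GS value = (3 - (-4)·3.000 - (4)·-2.900) / (10) = 2.660;  x_1 ← (1−ω)·1.500 + ω·2.660 = 3.008
  x_2: GS value = (-10 - (2)·3.008 - (2)·-2.900) / (7) = -1.459;  x_2 ← (1−ω)·3.000 + ω·-1.459 = -2.797
  x_3: GS value = (-2 - (3)·3.008 - (-2)·-2.797) / (7) = -2.374;  x_3 ← (1−ω)·-2.900 + ω·-2.374 = -2.216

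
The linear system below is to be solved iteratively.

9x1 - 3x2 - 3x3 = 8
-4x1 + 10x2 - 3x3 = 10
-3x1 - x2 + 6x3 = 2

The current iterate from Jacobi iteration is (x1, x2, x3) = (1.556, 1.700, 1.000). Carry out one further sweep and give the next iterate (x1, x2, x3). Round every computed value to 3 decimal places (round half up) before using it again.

One sweep:
  x1 = (8 - (-3)·1.700 - (-3)·1.000) / (9) = 1.789
  x2 = (10 - (-4)·1.556 - (-3)·1.000) / (10) = 1.922
  x3 = (2 - (-3)·1.556 - (-1)·1.700) / (6) = 1.395

(1.789, 1.922, 1.395)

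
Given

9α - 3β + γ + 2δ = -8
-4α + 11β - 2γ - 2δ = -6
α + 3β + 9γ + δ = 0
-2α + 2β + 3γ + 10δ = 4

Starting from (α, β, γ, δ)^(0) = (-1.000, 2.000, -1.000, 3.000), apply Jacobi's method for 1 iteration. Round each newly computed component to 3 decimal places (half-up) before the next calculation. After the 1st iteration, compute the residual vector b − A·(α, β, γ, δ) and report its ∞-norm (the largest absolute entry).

Iteration 1:
  α = (-8 - (-3)·2.000 - (1)·-1.000 - (2)·3.000) / (9) = -0.778
  β = (-6 - (-4)·-1.000 - (-2)·-1.000 - (-2)·3.000) / (11) = -0.545
  γ = (0 - (1)·-1.000 - (3)·2.000 - (1)·3.000) / (9) = -0.889
  δ = (4 - (-2)·-1.000 - (2)·2.000 - (3)·-1.000) / (10) = 0.100
Residual b − A·x = (-1.944, -4.695, 10.314, 5.201); ∞-norm = 10.314

10.314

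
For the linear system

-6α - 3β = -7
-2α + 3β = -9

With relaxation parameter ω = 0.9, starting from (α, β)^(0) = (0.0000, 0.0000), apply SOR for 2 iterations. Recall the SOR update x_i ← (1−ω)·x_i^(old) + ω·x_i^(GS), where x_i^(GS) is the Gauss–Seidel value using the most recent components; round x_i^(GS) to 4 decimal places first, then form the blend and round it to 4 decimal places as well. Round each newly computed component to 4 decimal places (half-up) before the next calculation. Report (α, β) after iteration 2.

Iteration 1:
  α: GS value = (-7 - (-3)·0.0000) / (-6) = 1.1667;  α ← (1−ω)·0.0000 + ω·1.1667 = 1.0500
  β: GS value = (-9 - (-2)·1.0500) / (3) = -2.3000;  β ← (1−ω)·0.0000 + ω·-2.3000 = -2.0700
Iteration 2:
  α: GS value = (-7 - (-3)·-2.0700) / (-6) = 2.2017;  α ← (1−ω)·1.0500 + ω·2.2017 = 2.0865
  β: GS value = (-9 - (-2)·2.0865) / (3) = -1.6090;  β ← (1−ω)·-2.0700 + ω·-1.6090 = -1.6551

(2.0865, -1.6551)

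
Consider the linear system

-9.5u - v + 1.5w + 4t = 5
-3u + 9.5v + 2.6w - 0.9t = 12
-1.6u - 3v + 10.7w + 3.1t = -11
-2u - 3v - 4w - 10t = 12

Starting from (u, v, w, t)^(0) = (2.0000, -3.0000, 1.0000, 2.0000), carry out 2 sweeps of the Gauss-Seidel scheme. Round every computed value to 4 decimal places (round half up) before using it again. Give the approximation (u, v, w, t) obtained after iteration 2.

Iteration 1:
  u = (5 - (-1)·-3.0000 - (1.5)·1.0000 - (4)·2.0000) / (-9.5) = 0.7895
  v = (12 - (-3)·0.7895 - (2.6)·1.0000 - (-0.9)·2.0000) / (9.5) = 1.4283
  w = (-11 - (-1.6)·0.7895 - (-3)·1.4283 - (3.1)·2.0000) / (10.7) = -1.0890
  t = (12 - (-2)·0.7895 - (-3)·1.4283 - (-4)·-1.0890) / (-10) = -1.3508
Iteration 2:
  u = (5 - (-1)·1.4283 - (1.5)·-1.0890 - (4)·-1.3508) / (-9.5) = -1.4174
  v = (12 - (-3)·-1.4174 - (2.6)·-1.0890 - (-0.9)·-1.3508) / (9.5) = 0.9856
  w = (-11 - (-1.6)·-1.4174 - (-3)·0.9856 - (3.1)·-1.3508) / (10.7) = -0.5723
  t = (12 - (-2)·-1.4174 - (-3)·0.9856 - (-4)·-0.5723) / (-10) = -0.9833

(-1.4174, 0.9856, -0.5723, -0.9833)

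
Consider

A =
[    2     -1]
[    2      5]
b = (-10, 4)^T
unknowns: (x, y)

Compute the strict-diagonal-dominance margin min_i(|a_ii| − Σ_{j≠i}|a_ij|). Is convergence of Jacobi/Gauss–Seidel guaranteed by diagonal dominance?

row 1: |2| − (1) = 1
row 2: |5| − (2) = 3
minimum over rows = 1 → strictly diagonally dominant (convergence guaranteed)

1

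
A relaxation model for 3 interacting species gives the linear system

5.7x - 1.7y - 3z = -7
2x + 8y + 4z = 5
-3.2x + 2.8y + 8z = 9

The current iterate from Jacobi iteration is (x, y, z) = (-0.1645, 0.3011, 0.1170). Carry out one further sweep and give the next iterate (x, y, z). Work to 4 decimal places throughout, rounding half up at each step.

(-1.0767, 0.6076, 0.9538)

One sweep:
  x = (-7 - (-1.7)·0.3011 - (-3)·0.1170) / (5.7) = -1.0767
  y = (5 - (2)·-0.1645 - (4)·0.1170) / (8) = 0.6076
  z = (9 - (-3.2)·-0.1645 - (2.8)·0.3011) / (8) = 0.9538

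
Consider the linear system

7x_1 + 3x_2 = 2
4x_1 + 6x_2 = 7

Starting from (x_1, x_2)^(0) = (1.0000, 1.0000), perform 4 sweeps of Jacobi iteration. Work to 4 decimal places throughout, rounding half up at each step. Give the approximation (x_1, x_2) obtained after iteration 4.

Iteration 1:
  x_1 = (2 - (3)·1.0000) / (7) = -0.1429
  x_2 = (7 - (4)·1.0000) / (6) = 0.5000
Iteration 2:
  x_1 = (2 - (3)·0.5000) / (7) = 0.0714
  x_2 = (7 - (4)·-0.1429) / (6) = 1.2619
Iteration 3:
  x_1 = (2 - (3)·1.2619) / (7) = -0.2551
  x_2 = (7 - (4)·0.0714) / (6) = 1.1191
Iteration 4:
  x_1 = (2 - (3)·1.1191) / (7) = -0.1939
  x_2 = (7 - (4)·-0.2551) / (6) = 1.3367

(-0.1939, 1.3367)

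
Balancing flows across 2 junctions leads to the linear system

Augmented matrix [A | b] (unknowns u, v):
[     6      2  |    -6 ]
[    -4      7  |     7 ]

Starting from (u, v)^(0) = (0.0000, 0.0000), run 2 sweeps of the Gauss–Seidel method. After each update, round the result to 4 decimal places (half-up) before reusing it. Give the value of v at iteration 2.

Iteration 1:
  u = (-6 - (2)·0.0000) / (6) = -1.0000
  v = (7 - (-4)·-1.0000) / (7) = 0.4286
Iteration 2:
  u = (-6 - (2)·0.4286) / (6) = -1.1429
  v = (7 - (-4)·-1.1429) / (7) = 0.3469

0.3469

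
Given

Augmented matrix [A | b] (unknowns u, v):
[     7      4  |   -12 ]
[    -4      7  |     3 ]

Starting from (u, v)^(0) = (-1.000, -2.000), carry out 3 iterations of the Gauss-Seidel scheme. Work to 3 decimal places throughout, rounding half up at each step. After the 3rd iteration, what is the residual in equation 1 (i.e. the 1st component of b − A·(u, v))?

-0.900

Iteration 1:
  u = (-12 - (4)·-2.000) / (7) = -0.571
  v = (3 - (-4)·-0.571) / (7) = 0.102
Iteration 2:
  u = (-12 - (4)·0.102) / (7) = -1.773
  v = (3 - (-4)·-1.773) / (7) = -0.585
Iteration 3:
  u = (-12 - (4)·-0.585) / (7) = -1.380
  v = (3 - (-4)·-1.380) / (7) = -0.360
Residual b − A·x = (-0.900, 0.000)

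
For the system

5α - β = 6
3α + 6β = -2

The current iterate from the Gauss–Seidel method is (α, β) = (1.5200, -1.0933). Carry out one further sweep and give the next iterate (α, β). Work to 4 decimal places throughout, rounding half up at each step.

(0.9813, -0.8240)

One sweep:
  α = (6 - (-1)·-1.0933) / (5) = 0.9813
  β = (-2 - (3)·0.9813) / (6) = -0.8240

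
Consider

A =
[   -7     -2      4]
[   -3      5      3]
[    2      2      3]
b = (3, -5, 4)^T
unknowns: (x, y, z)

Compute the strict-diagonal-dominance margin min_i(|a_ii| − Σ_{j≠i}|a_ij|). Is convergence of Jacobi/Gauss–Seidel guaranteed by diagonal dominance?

-1

row 1: |-7| − (2+4) = 1
row 2: |5| − (3+3) = -1
row 3: |3| − (2+2) = -1
minimum over rows = -1 → not strictly diagonally dominant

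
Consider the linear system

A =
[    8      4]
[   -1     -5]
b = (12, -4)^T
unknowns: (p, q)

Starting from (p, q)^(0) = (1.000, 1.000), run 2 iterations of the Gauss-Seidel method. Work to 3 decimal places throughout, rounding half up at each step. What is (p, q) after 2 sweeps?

Iteration 1:
  p = (12 - (4)·1.000) / (8) = 1.000
  q = (-4 - (-1)·1.000) / (-5) = 0.600
Iteration 2:
  p = (12 - (4)·0.600) / (8) = 1.200
  q = (-4 - (-1)·1.200) / (-5) = 0.560

(1.200, 0.560)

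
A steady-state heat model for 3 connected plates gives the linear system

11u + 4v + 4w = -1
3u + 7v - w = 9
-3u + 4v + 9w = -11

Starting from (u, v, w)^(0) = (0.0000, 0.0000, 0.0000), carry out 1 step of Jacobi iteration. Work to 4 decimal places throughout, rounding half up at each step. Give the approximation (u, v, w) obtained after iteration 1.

Iteration 1:
  u = (-1 - (4)·0.0000 - (4)·0.0000) / (11) = -0.0909
  v = (9 - (3)·0.0000 - (-1)·0.0000) / (7) = 1.2857
  w = (-11 - (-3)·0.0000 - (4)·0.0000) / (9) = -1.2222

(-0.0909, 1.2857, -1.2222)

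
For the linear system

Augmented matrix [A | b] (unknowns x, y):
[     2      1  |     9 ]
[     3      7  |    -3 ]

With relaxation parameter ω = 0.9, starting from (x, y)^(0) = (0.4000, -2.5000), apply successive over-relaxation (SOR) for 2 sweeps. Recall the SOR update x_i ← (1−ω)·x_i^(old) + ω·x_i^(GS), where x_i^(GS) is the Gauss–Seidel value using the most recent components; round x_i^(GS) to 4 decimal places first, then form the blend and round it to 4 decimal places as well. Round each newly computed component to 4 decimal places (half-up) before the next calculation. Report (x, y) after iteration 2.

(5.7627, -2.8732)

Iteration 1:
  x: GS value = (9 - (1)·-2.5000) / (2) = 5.7500;  x ← (1−ω)·0.4000 + ω·5.7500 = 5.2150
  y: GS value = (-3 - (3)·5.2150) / (7) = -2.6636;  y ← (1−ω)·-2.5000 + ω·-2.6636 = -2.6472
Iteration 2:
  x: GS value = (9 - (1)·-2.6472) / (2) = 5.8236;  x ← (1−ω)·5.2150 + ω·5.8236 = 5.7627
  y: GS value = (-3 - (3)·5.7627) / (7) = -2.8983;  y ← (1−ω)·-2.6472 + ω·-2.8983 = -2.8732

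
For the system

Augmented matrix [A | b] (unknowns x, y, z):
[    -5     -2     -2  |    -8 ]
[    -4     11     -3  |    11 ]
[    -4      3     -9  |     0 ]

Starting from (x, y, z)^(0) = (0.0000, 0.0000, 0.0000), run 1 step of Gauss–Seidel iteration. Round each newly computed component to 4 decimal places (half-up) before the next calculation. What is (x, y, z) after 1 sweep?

(1.6000, 1.5818, -0.1838)

Iteration 1:
  x = (-8 - (-2)·0.0000 - (-2)·0.0000) / (-5) = 1.6000
  y = (11 - (-4)·1.6000 - (-3)·0.0000) / (11) = 1.5818
  z = (0 - (-4)·1.6000 - (3)·1.5818) / (-9) = -0.1838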